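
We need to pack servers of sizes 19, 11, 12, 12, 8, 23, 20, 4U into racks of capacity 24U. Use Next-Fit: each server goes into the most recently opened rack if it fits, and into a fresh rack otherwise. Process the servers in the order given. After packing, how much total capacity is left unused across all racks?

Put 19U in rack 1; 5U remain.
Put 11U in rack 2; 13U remain.
Put 12U in rack 2; 1U remain.
Put 12U in rack 3; 12U remain.
Put 8U in rack 3; 4U remain.
Put 23U in rack 4; 1U remain.
Put 20U in rack 5; 4U remain.
Put 4U in rack 5; 0U remain.
5 racks × 24U = 120U; used 109U; unused 11U.

11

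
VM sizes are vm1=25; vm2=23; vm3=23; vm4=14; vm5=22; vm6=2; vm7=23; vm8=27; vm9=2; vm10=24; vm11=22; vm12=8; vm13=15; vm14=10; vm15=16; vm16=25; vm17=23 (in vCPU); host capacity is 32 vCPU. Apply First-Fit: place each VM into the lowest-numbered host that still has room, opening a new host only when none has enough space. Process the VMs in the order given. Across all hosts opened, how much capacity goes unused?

80

vm1 (25 vCPU) → host 1 (remaining 7 vCPU)
vm2 (23 vCPU) → host 2 (remaining 9 vCPU)
vm3 (23 vCPU) → host 3 (remaining 9 vCPU)
vm4 (14 vCPU) → host 4 (remaining 18 vCPU)
vm5 (22 vCPU) → host 5 (remaining 10 vCPU)
vm6 (2 vCPU) → host 1 (remaining 5 vCPU)
vm7 (23 vCPU) → host 6 (remaining 9 vCPU)
vm8 (27 vCPU) → host 7 (remaining 5 vCPU)
vm9 (2 vCPU) → host 1 (remaining 3 vCPU)
vm10 (24 vCPU) → host 8 (remaining 8 vCPU)
vm11 (22 vCPU) → host 9 (remaining 10 vCPU)
vm12 (8 vCPU) → host 2 (remaining 1 vCPU)
vm13 (15 vCPU) → host 4 (remaining 3 vCPU)
vm14 (10 vCPU) → host 5 (remaining 0 vCPU)
vm15 (16 vCPU) → host 10 (remaining 16 vCPU)
vm16 (25 vCPU) → host 11 (remaining 7 vCPU)
vm17 (23 vCPU) → host 12 (remaining 9 vCPU)
12 hosts × 32 vCPU = 384 vCPU; used 304 vCPU; unused 80 vCPU.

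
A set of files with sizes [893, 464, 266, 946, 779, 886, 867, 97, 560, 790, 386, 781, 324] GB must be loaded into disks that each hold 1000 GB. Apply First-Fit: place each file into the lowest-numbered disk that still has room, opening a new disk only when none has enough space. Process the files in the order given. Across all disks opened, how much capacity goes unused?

1961

Put 893 GB in disk 1; 107 GB remain.
Put 464 GB in disk 2; 536 GB remain.
Put 266 GB in disk 2; 270 GB remain.
Put 946 GB in disk 3; 54 GB remain.
Put 779 GB in disk 4; 221 GB remain.
Put 886 GB in disk 5; 114 GB remain.
Put 867 GB in disk 6; 133 GB remain.
Put 97 GB in disk 1; 10 GB remain.
Put 560 GB in disk 7; 440 GB remain.
Put 790 GB in disk 8; 210 GB remain.
Put 386 GB in disk 7; 54 GB remain.
Put 781 GB in disk 9; 219 GB remain.
Put 324 GB in disk 10; 676 GB remain.
10 disks × 1000 GB = 10000 GB; used 8039 GB; unused 1961 GB.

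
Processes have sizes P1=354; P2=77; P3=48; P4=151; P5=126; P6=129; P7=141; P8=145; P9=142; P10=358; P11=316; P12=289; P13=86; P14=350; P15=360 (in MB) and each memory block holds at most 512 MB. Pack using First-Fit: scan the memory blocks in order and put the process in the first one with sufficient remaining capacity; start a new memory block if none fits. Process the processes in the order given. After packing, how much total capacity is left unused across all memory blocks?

P1 (354 MB) → memory block 1 (remaining 158 MB)
P2 (77 MB) → memory block 1 (remaining 81 MB)
P3 (48 MB) → memory block 1 (remaining 33 MB)
P4 (151 MB) → memory block 2 (remaining 361 MB)
P5 (126 MB) → memory block 2 (remaining 235 MB)
P6 (129 MB) → memory block 2 (remaining 106 MB)
P7 (141 MB) → memory block 3 (remaining 371 MB)
P8 (145 MB) → memory block 3 (remaining 226 MB)
P9 (142 MB) → memory block 3 (remaining 84 MB)
P10 (358 MB) → memory block 4 (remaining 154 MB)
P11 (316 MB) → memory block 5 (remaining 196 MB)
P12 (289 MB) → memory block 6 (remaining 223 MB)
P13 (86 MB) → memory block 2 (remaining 20 MB)
P14 (350 MB) → memory block 7 (remaining 162 MB)
P15 (360 MB) → memory block 8 (remaining 152 MB)
8 memory blocks × 512 MB = 4096 MB; used 3072 MB; unused 1024 MB.

1024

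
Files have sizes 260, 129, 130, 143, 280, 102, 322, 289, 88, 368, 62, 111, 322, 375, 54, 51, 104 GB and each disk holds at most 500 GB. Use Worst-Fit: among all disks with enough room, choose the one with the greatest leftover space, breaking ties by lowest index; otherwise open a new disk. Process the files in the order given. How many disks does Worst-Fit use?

Put 260 GB in disk 1; 240 GB remain.
Put 129 GB in disk 1; 111 GB remain.
Put 130 GB in disk 2; 370 GB remain.
Put 143 GB in disk 2; 227 GB remain.
Put 280 GB in disk 3; 220 GB remain.
Put 102 GB in disk 2; 125 GB remain.
Put 322 GB in disk 4; 178 GB remain.
Put 289 GB in disk 5; 211 GB remain.
Put 88 GB in disk 3; 132 GB remain.
Put 368 GB in disk 6; 132 GB remain.
Put 62 GB in disk 5; 149 GB remain.
Put 111 GB in disk 4; 67 GB remain.
Put 322 GB in disk 7; 178 GB remain.
Put 375 GB in disk 8; 125 GB remain.
Put 54 GB in disk 7; 124 GB remain.
Put 51 GB in disk 5; 98 GB remain.
Put 104 GB in disk 3; 28 GB remain.

8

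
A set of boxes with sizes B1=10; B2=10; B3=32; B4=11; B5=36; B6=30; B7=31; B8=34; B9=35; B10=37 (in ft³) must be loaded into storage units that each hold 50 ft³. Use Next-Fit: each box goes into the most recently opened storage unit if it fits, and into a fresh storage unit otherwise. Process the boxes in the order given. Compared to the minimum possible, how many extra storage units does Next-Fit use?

Next-Fit: [10,10] [32,11] [36] [30] [31] [34] [35] [37] → 8 storage units.
7 boxes exceed 25 ft³ (half the capacity), and no two of those can share a storage unit, so at least 7 storage units are needed.
An optimal packing achieves that bound: [37,11] [36,10] [35,10] [34] [32] [31] [30] → 7 storage units.
Excess: 8 − 7 = 1.

1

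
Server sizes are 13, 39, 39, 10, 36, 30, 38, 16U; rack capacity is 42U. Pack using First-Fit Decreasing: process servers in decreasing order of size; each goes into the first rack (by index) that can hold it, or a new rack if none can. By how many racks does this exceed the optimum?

0

First-Fit Decreasing: [39] [39] [38] [36] [30,10] [16,13] → 6 racks.
Total size 221U; any packing needs at least ⌈221/42⌉ = 6 racks.
So 6 is already optimal.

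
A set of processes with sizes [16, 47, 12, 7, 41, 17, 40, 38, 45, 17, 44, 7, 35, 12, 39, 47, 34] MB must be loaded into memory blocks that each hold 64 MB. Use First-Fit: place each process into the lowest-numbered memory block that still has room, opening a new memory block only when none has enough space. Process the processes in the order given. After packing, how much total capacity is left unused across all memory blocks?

16 MB → memory block 1 (remaining 48 MB)
47 MB → memory block 1 (remaining 1 MB)
12 MB → memory block 2 (remaining 52 MB)
7 MB → memory block 2 (remaining 45 MB)
41 MB → memory block 2 (remaining 4 MB)
17 MB → memory block 3 (remaining 47 MB)
40 MB → memory block 3 (remaining 7 MB)
38 MB → memory block 4 (remaining 26 MB)
45 MB → memory block 5 (remaining 19 MB)
17 MB → memory block 4 (remaining 9 MB)
44 MB → memory block 6 (remaining 20 MB)
7 MB → memory block 3 (remaining 0 MB)
35 MB → memory block 7 (remaining 29 MB)
12 MB → memory block 5 (remaining 7 MB)
39 MB → memory block 8 (remaining 25 MB)
47 MB → memory block 9 (remaining 17 MB)
34 MB → memory block 10 (remaining 30 MB)
10 memory blocks × 64 MB = 640 MB; used 498 MB; unused 142 MB.

142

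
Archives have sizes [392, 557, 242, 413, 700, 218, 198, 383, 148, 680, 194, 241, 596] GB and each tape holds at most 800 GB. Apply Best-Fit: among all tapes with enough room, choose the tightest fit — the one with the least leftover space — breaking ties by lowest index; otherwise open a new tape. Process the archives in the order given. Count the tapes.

Put 392 GB in tape 1; 408 GB remain.
Put 557 GB in tape 2; 243 GB remain.
Put 242 GB in tape 2; 1 GB remain.
Put 413 GB in tape 3; 387 GB remain.
Put 700 GB in tape 4; 100 GB remain.
Put 218 GB in tape 3; 169 GB remain.
Put 198 GB in tape 1; 210 GB remain.
Put 383 GB in tape 5; 417 GB remain.
Put 148 GB in tape 3; 21 GB remain.
Put 680 GB in tape 6; 120 GB remain.
Put 194 GB in tape 1; 16 GB remain.
Put 241 GB in tape 5; 176 GB remain.
Put 596 GB in tape 7; 204 GB remain.
Final tapes: [392,198,194] [557,242] [413,218,148] [700] [383,241] [680] [596].

7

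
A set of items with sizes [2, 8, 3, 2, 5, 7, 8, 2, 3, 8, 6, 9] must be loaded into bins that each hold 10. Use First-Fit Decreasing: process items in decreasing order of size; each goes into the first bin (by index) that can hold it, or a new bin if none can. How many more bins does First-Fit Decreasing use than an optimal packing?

0

First-Fit Decreasing: [9] [8,2] [8,2] [8,2] [7,3] [6,3] [5] → 7 bins.
Total size 63; any packing needs at least ⌈63/10⌉ = 7 bins.
So 7 is already optimal.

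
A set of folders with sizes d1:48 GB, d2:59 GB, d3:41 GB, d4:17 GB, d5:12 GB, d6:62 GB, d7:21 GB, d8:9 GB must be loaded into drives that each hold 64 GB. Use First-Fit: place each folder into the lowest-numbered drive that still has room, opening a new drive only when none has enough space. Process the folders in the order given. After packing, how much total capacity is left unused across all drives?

51

Put d1 (48 GB) in drive 1; 16 GB remain.
Put d2 (59 GB) in drive 2; 5 GB remain.
Put d3 (41 GB) in drive 3; 23 GB remain.
Put d4 (17 GB) in drive 3; 6 GB remain.
Put d5 (12 GB) in drive 1; 4 GB remain.
Put d6 (62 GB) in drive 4; 2 GB remain.
Put d7 (21 GB) in drive 5; 43 GB remain.
Put d8 (9 GB) in drive 5; 34 GB remain.
5 drives × 64 GB = 320 GB; used 269 GB; unused 51 GB.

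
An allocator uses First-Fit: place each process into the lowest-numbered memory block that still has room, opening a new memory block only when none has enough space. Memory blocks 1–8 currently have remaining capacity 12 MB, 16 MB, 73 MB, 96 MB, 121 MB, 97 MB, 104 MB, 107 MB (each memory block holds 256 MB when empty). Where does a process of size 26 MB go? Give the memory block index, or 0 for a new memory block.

3

Memory blocks with room: memory block 3 (73 MB), memory block 4 (96 MB), memory block 5 (121 MB), memory block 6 (97 MB), memory block 7 (104 MB), memory block 8 (107 MB).
The first with room is memory block 3.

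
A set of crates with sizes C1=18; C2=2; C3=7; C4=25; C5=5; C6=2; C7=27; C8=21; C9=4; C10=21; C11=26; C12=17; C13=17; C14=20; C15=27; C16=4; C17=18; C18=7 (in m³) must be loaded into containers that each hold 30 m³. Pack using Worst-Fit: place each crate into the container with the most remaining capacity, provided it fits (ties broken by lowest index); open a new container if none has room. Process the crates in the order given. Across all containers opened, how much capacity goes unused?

62

C1 (18 m³) → container 1 (remaining 12 m³)
C2 (2 m³) → container 1 (remaining 10 m³)
C3 (7 m³) → container 1 (remaining 3 m³)
C4 (25 m³) → container 2 (remaining 5 m³)
C5 (5 m³) → container 2 (remaining 0 m³)
C6 (2 m³) → container 1 (remaining 1 m³)
C7 (27 m³) → container 3 (remaining 3 m³)
C8 (21 m³) → container 4 (remaining 9 m³)
C9 (4 m³) → container 4 (remaining 5 m³)
C10 (21 m³) → container 5 (remaining 9 m³)
C11 (26 m³) → container 6 (remaining 4 m³)
C12 (17 m³) → container 7 (remaining 13 m³)
C13 (17 m³) → container 8 (remaining 13 m³)
C14 (20 m³) → container 9 (remaining 10 m³)
C15 (27 m³) → container 10 (remaining 3 m³)
C16 (4 m³) → container 7 (remaining 9 m³)
C17 (18 m³) → container 11 (remaining 12 m³)
C18 (7 m³) → container 8 (remaining 6 m³)
11 containers × 30 m³ = 330 m³; used 268 m³; unused 62 m³.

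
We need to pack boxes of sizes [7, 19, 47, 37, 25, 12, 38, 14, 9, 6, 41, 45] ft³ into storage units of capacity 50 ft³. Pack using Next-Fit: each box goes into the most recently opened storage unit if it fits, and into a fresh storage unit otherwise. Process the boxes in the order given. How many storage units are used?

storage unit 1: place 7 ft³, 43 ft³ left
storage unit 1: place 19 ft³, 24 ft³ left
storage unit 2: place 47 ft³, 3 ft³ left
storage unit 3: place 37 ft³, 13 ft³ left
storage unit 4: place 25 ft³, 25 ft³ left
storage unit 4: place 12 ft³, 13 ft³ left
storage unit 5: place 38 ft³, 12 ft³ left
storage unit 6: place 14 ft³, 36 ft³ left
storage unit 6: place 9 ft³, 27 ft³ left
storage unit 6: place 6 ft³, 21 ft³ left
storage unit 7: place 41 ft³, 9 ft³ left
storage unit 8: place 45 ft³, 5 ft³ left

8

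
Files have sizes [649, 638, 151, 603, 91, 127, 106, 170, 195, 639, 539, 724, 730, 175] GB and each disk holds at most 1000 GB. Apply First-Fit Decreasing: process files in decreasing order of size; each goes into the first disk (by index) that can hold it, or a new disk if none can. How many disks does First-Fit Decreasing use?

Sorted descending: 730, 724, 649, 639, 638, 603, 539, 195, 175, 170, 151, 127, 106, 91.
730 GB → disk 1 (remaining 270 GB)
724 GB → disk 2 (remaining 276 GB)
649 GB → disk 3 (remaining 351 GB)
639 GB → disk 4 (remaining 361 GB)
638 GB → disk 5 (remaining 362 GB)
603 GB → disk 6 (remaining 397 GB)
539 GB → disk 7 (remaining 461 GB)
195 GB → disk 1 (remaining 75 GB)
175 GB → disk 2 (remaining 101 GB)
170 GB → disk 3 (remaining 181 GB)
151 GB → disk 3 (remaining 30 GB)
127 GB → disk 4 (remaining 234 GB)
106 GB → disk 4 (remaining 128 GB)
91 GB → disk 2 (remaining 10 GB)
Final disks: [730,195] [724,175,91] [649,170,151] [639,127,106] [638] [603] [539].

7 disks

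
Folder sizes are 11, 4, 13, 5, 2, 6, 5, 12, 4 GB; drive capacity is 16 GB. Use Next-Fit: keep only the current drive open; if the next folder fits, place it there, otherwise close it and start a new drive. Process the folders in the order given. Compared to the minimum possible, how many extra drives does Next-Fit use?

1

Next-Fit: [11,4] [13] [5,2,6] [5] [12,4] → 5 drives.
Total size 62 GB; any packing needs at least ⌈62/16⌉ = 4 drives.
An optimal packing achieves that bound: [13,2] [12,4] [11,5] [6,5,4] → 4 drives.
Excess: 5 − 4 = 1.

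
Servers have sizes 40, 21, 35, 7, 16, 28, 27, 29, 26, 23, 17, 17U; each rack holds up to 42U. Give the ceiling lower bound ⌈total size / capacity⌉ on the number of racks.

7

Total size = 40 + 21 + 35 + 7 + 16 + 28 + 27 + 29 + 26 + 23 + 17 + 17 = 286U.
⌈286 / 42⌉ = 7.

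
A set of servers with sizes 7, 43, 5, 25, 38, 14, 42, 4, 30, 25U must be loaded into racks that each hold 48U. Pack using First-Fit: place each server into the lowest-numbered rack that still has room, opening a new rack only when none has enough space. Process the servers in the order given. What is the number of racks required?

6

7U → rack 1 (remaining 41U)
43U → rack 2 (remaining 5U)
5U → rack 1 (remaining 36U)
25U → rack 1 (remaining 11U)
38U → rack 3 (remaining 10U)
14U → rack 4 (remaining 34U)
42U → rack 5 (remaining 6U)
4U → rack 1 (remaining 7U)
30U → rack 4 (remaining 4U)
25U → rack 6 (remaining 23U)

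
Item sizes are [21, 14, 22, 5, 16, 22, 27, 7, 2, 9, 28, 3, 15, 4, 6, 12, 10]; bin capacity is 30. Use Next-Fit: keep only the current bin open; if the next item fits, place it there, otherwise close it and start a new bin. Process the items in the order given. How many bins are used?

10

Put 21 in bin 1; 9 remain.
Put 14 in bin 2; 16 remain.
Put 22 in bin 3; 8 remain.
Put 5 in bin 3; 3 remain.
Put 16 in bin 4; 14 remain.
Put 22 in bin 5; 8 remain.
Put 27 in bin 6; 3 remain.
Put 7 in bin 7; 23 remain.
Put 2 in bin 7; 21 remain.
Put 9 in bin 7; 12 remain.
Put 28 in bin 8; 2 remain.
Put 3 in bin 9; 27 remain.
Put 15 in bin 9; 12 remain.
Put 4 in bin 9; 8 remain.
Put 6 in bin 9; 2 remain.
Put 12 in bin 10; 18 remain.
Put 10 in bin 10; 8 remain.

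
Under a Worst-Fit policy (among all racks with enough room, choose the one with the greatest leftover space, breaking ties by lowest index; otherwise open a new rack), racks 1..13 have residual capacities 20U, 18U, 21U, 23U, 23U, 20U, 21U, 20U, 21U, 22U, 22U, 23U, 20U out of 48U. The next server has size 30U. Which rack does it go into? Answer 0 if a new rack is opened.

0

No rack has ≥ 30U free, so a new rack is opened.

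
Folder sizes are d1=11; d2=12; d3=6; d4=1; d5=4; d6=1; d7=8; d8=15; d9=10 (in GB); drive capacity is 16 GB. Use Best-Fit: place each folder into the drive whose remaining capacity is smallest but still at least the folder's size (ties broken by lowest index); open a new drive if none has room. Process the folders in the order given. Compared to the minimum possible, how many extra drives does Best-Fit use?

Best-Fit: [11,4,1] [12,1] [6,8] [15] [10] → 5 drives.
Total size 68 GB; any packing needs at least ⌈68/16⌉ = 5 drives.
So 5 is already optimal.

0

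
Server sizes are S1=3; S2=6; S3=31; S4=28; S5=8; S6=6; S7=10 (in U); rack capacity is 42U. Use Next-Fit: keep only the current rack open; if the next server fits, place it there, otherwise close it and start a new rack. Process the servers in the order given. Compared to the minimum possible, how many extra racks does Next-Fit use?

0

Next-Fit: [3,6,31] [28,8,6] [10] → 3 racks.
Total size 92U; any packing needs at least ⌈92/42⌉ = 3 racks.
So 3 is already optimal.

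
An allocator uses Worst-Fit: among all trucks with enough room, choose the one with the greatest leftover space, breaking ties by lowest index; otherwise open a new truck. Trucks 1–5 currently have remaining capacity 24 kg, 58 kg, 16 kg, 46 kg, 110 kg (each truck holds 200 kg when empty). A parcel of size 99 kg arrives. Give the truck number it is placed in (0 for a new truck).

5

Trucks with room: truck 5 (110 kg).
Most room is truck 5 with 110 kg free.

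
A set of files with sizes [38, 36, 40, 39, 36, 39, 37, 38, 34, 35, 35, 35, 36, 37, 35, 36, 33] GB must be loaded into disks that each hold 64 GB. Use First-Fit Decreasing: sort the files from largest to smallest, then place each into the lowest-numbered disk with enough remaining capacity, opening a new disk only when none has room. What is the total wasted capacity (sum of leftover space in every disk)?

469

Sorted descending: 40, 39, 39, 38, 38, 37, 37, 36, 36, 36, 36, 35, 35, 35, 35, 34, 33.
Put 40 GB in disk 1; 24 GB remain.
Put 39 GB in disk 2; 25 GB remain.
Put 39 GB in disk 3; 25 GB remain.
Put 38 GB in disk 4; 26 GB remain.
Put 38 GB in disk 5; 26 GB remain.
Put 37 GB in disk 6; 27 GB remain.
Put 37 GB in disk 7; 27 GB remain.
Put 36 GB in disk 8; 28 GB remain.
Put 36 GB in disk 9; 28 GB remain.
Put 36 GB in disk 10; 28 GB remain.
Put 36 GB in disk 11; 28 GB remain.
Put 35 GB in disk 12; 29 GB remain.
Put 35 GB in disk 13; 29 GB remain.
Put 35 GB in disk 14; 29 GB remain.
Put 35 GB in disk 15; 29 GB remain.
Put 34 GB in disk 16; 30 GB remain.
Put 33 GB in disk 17; 31 GB remain.
17 disks × 64 GB = 1088 GB; used 619 GB; unused 469 GB.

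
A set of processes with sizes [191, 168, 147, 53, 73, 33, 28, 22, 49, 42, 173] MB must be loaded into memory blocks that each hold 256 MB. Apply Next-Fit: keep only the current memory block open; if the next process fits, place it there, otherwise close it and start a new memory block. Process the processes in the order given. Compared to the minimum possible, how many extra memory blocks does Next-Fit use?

1

Next-Fit: [191] [168] [147,53] [73,33,28,22,49,42] [173] → 5 memory blocks.
Total size 979 MB; any packing needs at least ⌈979/256⌉ = 4 memory blocks.
An optimal packing achieves that bound: [191,53] [173,73] [168,49,33] [147,42,28,22] → 4 memory blocks.
Excess: 5 − 4 = 1.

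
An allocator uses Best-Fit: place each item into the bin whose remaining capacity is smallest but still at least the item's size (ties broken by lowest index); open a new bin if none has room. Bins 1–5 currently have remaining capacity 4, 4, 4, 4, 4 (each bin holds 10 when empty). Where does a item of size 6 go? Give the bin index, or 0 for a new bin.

No bin has ≥ 6 free, so a new bin is opened.

0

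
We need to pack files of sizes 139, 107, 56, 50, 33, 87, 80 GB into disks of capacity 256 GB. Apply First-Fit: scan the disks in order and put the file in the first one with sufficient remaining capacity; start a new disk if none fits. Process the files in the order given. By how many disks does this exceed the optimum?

0

First-Fit: [139,107] [56,50,33,87] [80] → 3 disks.
Total size 552 GB; any packing needs at least ⌈552/256⌉ = 3 disks.
So 3 is already optimal.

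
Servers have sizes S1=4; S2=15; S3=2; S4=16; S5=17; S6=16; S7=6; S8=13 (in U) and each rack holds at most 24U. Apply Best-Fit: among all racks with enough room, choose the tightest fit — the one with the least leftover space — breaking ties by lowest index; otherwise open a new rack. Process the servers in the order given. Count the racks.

Put S1 (4U) in rack 1; 20U remain.
Put S2 (15U) in rack 1; 5U remain.
Put S3 (2U) in rack 1; 3U remain.
Put S4 (16U) in rack 2; 8U remain.
Put S5 (17U) in rack 3; 7U remain.
Put S6 (16U) in rack 4; 8U remain.
Put S7 (6U) in rack 3; 1U remain.
Put S8 (13U) in rack 5; 11U remain.
Final racks: [4,15,2] [16] [17,6] [16] [13].

5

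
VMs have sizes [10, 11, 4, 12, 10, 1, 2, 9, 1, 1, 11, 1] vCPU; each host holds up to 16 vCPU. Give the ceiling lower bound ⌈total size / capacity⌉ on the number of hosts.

5

Total size = 10 + 11 + 4 + 12 + 10 + 1 + 2 + 9 + 1 + 1 + 11 + 1 = 73 vCPU.
⌈73 / 16⌉ = 5.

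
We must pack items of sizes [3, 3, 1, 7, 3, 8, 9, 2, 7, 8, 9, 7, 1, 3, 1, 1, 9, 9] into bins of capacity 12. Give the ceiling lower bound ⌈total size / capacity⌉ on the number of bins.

Total size = 3 + 3 + 1 + 7 + 3 + 8 + 9 + 2 + 7 + 8 + 9 + 7 + 1 + 3 + 1 + 1 + 9 + 9 = 91.
⌈91 / 12⌉ = 8.

8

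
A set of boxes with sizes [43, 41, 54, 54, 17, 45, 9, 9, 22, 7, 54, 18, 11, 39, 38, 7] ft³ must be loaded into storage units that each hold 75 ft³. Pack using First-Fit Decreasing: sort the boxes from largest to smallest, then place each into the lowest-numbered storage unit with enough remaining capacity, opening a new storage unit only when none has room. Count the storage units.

Sorted descending: 54, 54, 54, 45, 43, 41, 39, 38, 22, 18, 17, 11, 9, 9, 7, 7.
storage unit 1: place 54 ft³, 21 ft³ left
storage unit 2: place 54 ft³, 21 ft³ left
storage unit 3: place 54 ft³, 21 ft³ left
storage unit 4: place 45 ft³, 30 ft³ left
storage unit 5: place 43 ft³, 32 ft³ left
storage unit 6: place 41 ft³, 34 ft³ left
storage unit 7: place 39 ft³, 36 ft³ left
storage unit 8: place 38 ft³, 37 ft³ left
storage unit 4: place 22 ft³, 8 ft³ left
storage unit 1: place 18 ft³, 3 ft³ left
storage unit 2: place 17 ft³, 4 ft³ left
storage unit 3: place 11 ft³, 10 ft³ left
storage unit 3: place 9 ft³, 1 ft³ left
storage unit 5: place 9 ft³, 23 ft³ left
storage unit 4: place 7 ft³, 1 ft³ left
storage unit 5: place 7 ft³, 16 ft³ left
Final storage units: [54,18] [54,17] [54,11,9] [45,22,7] [43,9,7] [41] [39] [38].

8 storage units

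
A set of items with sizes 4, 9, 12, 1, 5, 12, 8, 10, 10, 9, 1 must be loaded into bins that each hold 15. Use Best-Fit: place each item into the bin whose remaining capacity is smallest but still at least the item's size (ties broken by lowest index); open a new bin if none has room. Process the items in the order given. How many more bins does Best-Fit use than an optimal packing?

Best-Fit: [4,9,1,1] [12] [5,8] [12] [10] [10] [9] → 7 bins.
7 items exceed 7.5 (half the capacity), and no two of those can share a bin, so at least 7 bins are needed.
So 7 is already optimal.

0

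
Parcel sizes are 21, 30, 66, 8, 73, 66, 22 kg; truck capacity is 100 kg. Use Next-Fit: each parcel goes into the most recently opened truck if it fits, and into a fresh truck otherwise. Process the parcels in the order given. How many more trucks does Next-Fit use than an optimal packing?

1

Next-Fit: [21,30] [66,8] [73] [66,22] → 4 trucks.
Total size 286 kg; any packing needs at least ⌈286/100⌉ = 3 trucks.
An optimal packing achieves that bound: [73,22] [66,30] [66,21,8] → 3 trucks.
Excess: 4 − 3 = 1.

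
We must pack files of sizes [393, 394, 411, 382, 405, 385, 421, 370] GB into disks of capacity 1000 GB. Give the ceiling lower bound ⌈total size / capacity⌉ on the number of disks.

Total size = 393 + 394 + 411 + 382 + 405 + 385 + 421 + 370 = 3161 GB.
⌈3161 / 1000⌉ = 4.

4 disks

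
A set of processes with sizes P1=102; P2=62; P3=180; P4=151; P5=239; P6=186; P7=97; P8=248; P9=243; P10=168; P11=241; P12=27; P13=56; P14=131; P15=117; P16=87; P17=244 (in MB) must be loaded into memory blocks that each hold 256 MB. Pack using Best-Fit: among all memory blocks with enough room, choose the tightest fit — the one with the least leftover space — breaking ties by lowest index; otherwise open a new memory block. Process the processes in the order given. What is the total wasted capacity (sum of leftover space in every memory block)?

memory block 1: place P1 (102 MB), 154 MB left
memory block 1: place P2 (62 MB), 92 MB left
memory block 2: place P3 (180 MB), 76 MB left
memory block 3: place P4 (151 MB), 105 MB left
memory block 4: place P5 (239 MB), 17 MB left
memory block 5: place P6 (186 MB), 70 MB left
memory block 3: place P7 (97 MB), 8 MB left
memory block 6: place P8 (248 MB), 8 MB left
memory block 7: place P9 (243 MB), 13 MB left
memory block 8: place P10 (168 MB), 88 MB left
memory block 9: place P11 (241 MB), 15 MB left
memory block 5: place P12 (27 MB), 43 MB left
memory block 2: place P13 (56 MB), 20 MB left
memory block 10: place P14 (131 MB), 125 MB left
memory block 10: place P15 (117 MB), 8 MB left
memory block 8: place P16 (87 MB), 1 MB left
memory block 11: place P17 (244 MB), 12 MB left
11 memory blocks × 256 MB = 2816 MB; used 2579 MB; unused 237 MB.

237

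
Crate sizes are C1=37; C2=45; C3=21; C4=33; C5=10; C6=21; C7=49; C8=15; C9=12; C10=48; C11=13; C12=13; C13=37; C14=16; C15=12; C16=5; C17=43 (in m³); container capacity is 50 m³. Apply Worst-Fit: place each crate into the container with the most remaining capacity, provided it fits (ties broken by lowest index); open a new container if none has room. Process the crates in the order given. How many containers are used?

Put C1 (37 m³) in container 1; 13 m³ remain.
Put C2 (45 m³) in container 2; 5 m³ remain.
Put C3 (21 m³) in container 3; 29 m³ remain.
Put C4 (33 m³) in container 4; 17 m³ remain.
Put C5 (10 m³) in container 3; 19 m³ remain.
Put C6 (21 m³) in container 5; 29 m³ remain.
Put C7 (49 m³) in container 6; 1 m³ remain.
Put C8 (15 m³) in container 5; 14 m³ remain.
Put C9 (12 m³) in container 3; 7 m³ remain.
Put C10 (48 m³) in container 7; 2 m³ remain.
Put C11 (13 m³) in container 4; 4 m³ remain.
Put C12 (13 m³) in container 5; 1 m³ remain.
Put C13 (37 m³) in container 8; 13 m³ remain.
Put C14 (16 m³) in container 9; 34 m³ remain.
Put C15 (12 m³) in container 9; 22 m³ remain.
Put C16 (5 m³) in container 9; 17 m³ remain.
Put C17 (43 m³) in container 10; 7 m³ remain.
Final containers: [37] [45] [21,10,12] [33,13] [21,15,13] [49] [48] [37] [16,12,5] [43].

10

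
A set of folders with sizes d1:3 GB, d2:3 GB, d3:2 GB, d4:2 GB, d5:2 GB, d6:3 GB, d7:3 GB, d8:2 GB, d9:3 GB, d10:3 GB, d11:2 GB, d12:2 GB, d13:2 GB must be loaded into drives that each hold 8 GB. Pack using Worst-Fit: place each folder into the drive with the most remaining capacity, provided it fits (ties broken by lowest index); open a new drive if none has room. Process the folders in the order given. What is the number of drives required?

5 drives

d1 (3 GB) → drive 1 (remaining 5 GB)
d2 (3 GB) → drive 1 (remaining 2 GB)
d3 (2 GB) → drive 1 (remaining 0 GB)
d4 (2 GB) → drive 2 (remaining 6 GB)
d5 (2 GB) → drive 2 (remaining 4 GB)
d6 (3 GB) → drive 2 (remaining 1 GB)
d7 (3 GB) → drive 3 (remaining 5 GB)
d8 (2 GB) → drive 3 (remaining 3 GB)
d9 (3 GB) → drive 3 (remaining 0 GB)
d10 (3 GB) → drive 4 (remaining 5 GB)
d11 (2 GB) → drive 4 (remaining 3 GB)
d12 (2 GB) → drive 4 (remaining 1 GB)
d13 (2 GB) → drive 5 (remaining 6 GB)
Final drives: [3,3,2] [2,2,3] [3,2,3] [3,2,2] [2].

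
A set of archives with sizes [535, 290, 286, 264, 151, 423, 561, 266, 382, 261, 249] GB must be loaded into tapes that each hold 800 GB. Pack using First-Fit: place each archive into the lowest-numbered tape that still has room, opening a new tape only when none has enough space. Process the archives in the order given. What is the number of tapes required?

535 GB → tape 1 (remaining 265 GB)
290 GB → tape 2 (remaining 510 GB)
286 GB → tape 2 (remaining 224 GB)
264 GB → tape 1 (remaining 1 GB)
151 GB → tape 2 (remaining 73 GB)
423 GB → tape 3 (remaining 377 GB)
561 GB → tape 4 (remaining 239 GB)
266 GB → tape 3 (remaining 111 GB)
382 GB → tape 5 (remaining 418 GB)
261 GB → tape 5 (remaining 157 GB)
249 GB → tape 6 (remaining 551 GB)
Final tapes: [535,264] [290,286,151] [423,266] [561] [382,261] [249].

6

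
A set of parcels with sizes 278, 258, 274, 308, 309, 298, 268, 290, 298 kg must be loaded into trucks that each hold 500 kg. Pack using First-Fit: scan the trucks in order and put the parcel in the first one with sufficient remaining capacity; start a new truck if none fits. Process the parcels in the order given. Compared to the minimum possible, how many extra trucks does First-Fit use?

0

First-Fit: [278] [258] [274] [308] [309] [298] [268] [290] [298] → 9 trucks.
9 parcels exceed 250 kg (half the capacity), and no two of those can share a truck, so at least 9 trucks are needed.
So 9 is already optimal.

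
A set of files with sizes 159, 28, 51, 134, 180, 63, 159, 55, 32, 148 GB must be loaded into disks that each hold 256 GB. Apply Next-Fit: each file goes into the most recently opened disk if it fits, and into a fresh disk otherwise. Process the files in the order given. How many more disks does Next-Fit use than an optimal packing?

0

Next-Fit: [159,28,51] [134] [180,63] [159,55,32] [148] → 5 disks.
5 files exceed 128 GB (half the capacity), and no two of those can share a disk, so at least 5 disks are needed.
So 5 is already optimal.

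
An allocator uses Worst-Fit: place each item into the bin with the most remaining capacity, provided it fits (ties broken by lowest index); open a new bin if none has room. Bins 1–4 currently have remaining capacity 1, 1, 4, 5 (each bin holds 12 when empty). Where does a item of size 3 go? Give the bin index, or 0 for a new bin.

4

Bins with room: bin 3 (4), bin 4 (5).
Most room is bin 4 with 5 free.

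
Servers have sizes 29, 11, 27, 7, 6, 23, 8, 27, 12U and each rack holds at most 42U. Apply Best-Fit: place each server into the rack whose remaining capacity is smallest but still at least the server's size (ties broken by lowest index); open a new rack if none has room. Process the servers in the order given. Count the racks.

Put 29U in rack 1; 13U remain.
Put 11U in rack 1; 2U remain.
Put 27U in rack 2; 15U remain.
Put 7U in rack 2; 8U remain.
Put 6U in rack 2; 2U remain.
Put 23U in rack 3; 19U remain.
Put 8U in rack 3; 11U remain.
Put 27U in rack 4; 15U remain.
Put 12U in rack 4; 3U remain.

4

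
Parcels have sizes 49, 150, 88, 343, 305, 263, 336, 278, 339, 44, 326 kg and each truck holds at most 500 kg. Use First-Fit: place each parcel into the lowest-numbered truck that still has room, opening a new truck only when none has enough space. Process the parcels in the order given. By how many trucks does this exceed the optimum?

First-Fit: [49,150,88,44] [343] [305] [263] [336] [278] [339] [326] → 8 trucks.
7 parcels exceed 250 kg (half the capacity), and no two of those can share a truck, so at least 7 trucks are needed.
An optimal packing achieves that bound: [343,150] [339,88,49] [336,44] [326] [305] [278] [263] → 7 trucks.
Excess: 8 − 7 = 1.

1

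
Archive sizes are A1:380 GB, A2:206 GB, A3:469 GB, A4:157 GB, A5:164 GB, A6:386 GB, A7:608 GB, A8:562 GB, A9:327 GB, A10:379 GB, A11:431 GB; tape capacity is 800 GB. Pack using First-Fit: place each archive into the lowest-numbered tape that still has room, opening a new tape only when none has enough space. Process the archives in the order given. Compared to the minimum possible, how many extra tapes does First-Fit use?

1

First-Fit: [380,206,157] [469,164] [386,327] [608] [562] [379] [431] → 7 tapes.
Total size 4069 GB; any packing needs at least ⌈4069/800⌉ = 6 tapes.
An optimal packing achieves that bound: [608,164] [562,206] [469,327] [431,157] [386,380] [379] → 6 tapes.
Excess: 7 − 6 = 1.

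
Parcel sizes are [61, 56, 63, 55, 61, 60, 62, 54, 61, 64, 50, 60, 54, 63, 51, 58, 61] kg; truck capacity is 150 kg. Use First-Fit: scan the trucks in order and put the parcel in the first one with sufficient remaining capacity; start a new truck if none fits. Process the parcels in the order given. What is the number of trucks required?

9

Put 61 kg in truck 1; 89 kg remain.
Put 56 kg in truck 1; 33 kg remain.
Put 63 kg in truck 2; 87 kg remain.
Put 55 kg in truck 2; 32 kg remain.
Put 61 kg in truck 3; 89 kg remain.
Put 60 kg in truck 3; 29 kg remain.
Put 62 kg in truck 4; 88 kg remain.
Put 54 kg in truck 4; 34 kg remain.
Put 61 kg in truck 5; 89 kg remain.
Put 64 kg in truck 5; 25 kg remain.
Put 50 kg in truck 6; 100 kg remain.
Put 60 kg in truck 6; 40 kg remain.
Put 54 kg in truck 7; 96 kg remain.
Put 63 kg in truck 7; 33 kg remain.
Put 51 kg in truck 8; 99 kg remain.
Put 58 kg in truck 8; 41 kg remain.
Put 61 kg in truck 9; 89 kg remain.
Final trucks: [61,56] [63,55] [61,60] [62,54] [61,64] [50,60] [54,63] [51,58] [61].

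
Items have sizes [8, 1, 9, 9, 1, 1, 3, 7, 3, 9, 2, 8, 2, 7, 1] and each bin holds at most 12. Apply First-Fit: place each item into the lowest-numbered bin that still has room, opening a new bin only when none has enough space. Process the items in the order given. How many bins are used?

bin 1: place 8, 4 left
bin 1: place 1, 3 left
bin 2: place 9, 3 left
bin 3: place 9, 3 left
bin 1: place 1, 2 left
bin 1: place 1, 1 left
bin 2: place 3, 0 left
bin 4: place 7, 5 left
bin 3: place 3, 0 left
bin 5: place 9, 3 left
bin 4: place 2, 3 left
bin 6: place 8, 4 left
bin 4: place 2, 1 left
bin 7: place 7, 5 left
bin 1: place 1, 0 left

7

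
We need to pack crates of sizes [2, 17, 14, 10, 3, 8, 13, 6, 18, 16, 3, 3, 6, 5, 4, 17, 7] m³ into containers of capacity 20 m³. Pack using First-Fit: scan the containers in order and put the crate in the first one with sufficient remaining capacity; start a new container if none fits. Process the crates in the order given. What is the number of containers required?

container 1: place 2 m³, 18 m³ left
container 1: place 17 m³, 1 m³ left
container 2: place 14 m³, 6 m³ left
container 3: place 10 m³, 10 m³ left
container 2: place 3 m³, 3 m³ left
container 3: place 8 m³, 2 m³ left
container 4: place 13 m³, 7 m³ left
container 4: place 6 m³, 1 m³ left
container 5: place 18 m³, 2 m³ left
container 6: place 16 m³, 4 m³ left
container 2: place 3 m³, 0 m³ left
container 6: place 3 m³, 1 m³ left
container 7: place 6 m³, 14 m³ left
container 7: place 5 m³, 9 m³ left
container 7: place 4 m³, 5 m³ left
container 8: place 17 m³, 3 m³ left
container 9: place 7 m³, 13 m³ left
Final containers: [2,17] [14,3,3] [10,8] [13,6] [18] [16,3] [6,5,4] [17] [7].

9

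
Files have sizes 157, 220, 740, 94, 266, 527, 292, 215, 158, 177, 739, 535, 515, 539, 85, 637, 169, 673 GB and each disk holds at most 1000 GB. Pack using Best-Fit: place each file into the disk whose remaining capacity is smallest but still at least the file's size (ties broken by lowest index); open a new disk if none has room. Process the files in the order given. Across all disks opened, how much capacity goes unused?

2262

157 GB → disk 1 (remaining 843 GB)
220 GB → disk 1 (remaining 623 GB)
740 GB → disk 2 (remaining 260 GB)
94 GB → disk 2 (remaining 166 GB)
266 GB → disk 1 (remaining 357 GB)
527 GB → disk 3 (remaining 473 GB)
292 GB → disk 1 (remaining 65 GB)
215 GB → disk 3 (remaining 258 GB)
158 GB → disk 2 (remaining 8 GB)
177 GB → disk 3 (remaining 81 GB)
739 GB → disk 4 (remaining 261 GB)
535 GB → disk 5 (remaining 465 GB)
515 GB → disk 6 (remaining 485 GB)
539 GB → disk 7 (remaining 461 GB)
85 GB → disk 4 (remaining 176 GB)
637 GB → disk 8 (remaining 363 GB)
169 GB → disk 4 (remaining 7 GB)
673 GB → disk 9 (remaining 327 GB)
9 disks × 1000 GB = 9000 GB; used 6738 GB; unused 2262 GB.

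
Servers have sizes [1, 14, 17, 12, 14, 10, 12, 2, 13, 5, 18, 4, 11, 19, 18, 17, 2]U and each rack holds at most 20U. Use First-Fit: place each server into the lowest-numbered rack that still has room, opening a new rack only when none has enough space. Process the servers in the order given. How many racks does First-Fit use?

12

Put 1U in rack 1; 19U remain.
Put 14U in rack 1; 5U remain.
Put 17U in rack 2; 3U remain.
Put 12U in rack 3; 8U remain.
Put 14U in rack 4; 6U remain.
Put 10U in rack 5; 10U remain.
Put 12U in rack 6; 8U remain.
Put 2U in rack 1; 3U remain.
Put 13U in rack 7; 7U remain.
Put 5U in rack 3; 3U remain.
Put 18U in rack 8; 2U remain.
Put 4U in rack 4; 2U remain.
Put 11U in rack 9; 9U remain.
Put 19U in rack 10; 1U remain.
Put 18U in rack 11; 2U remain.
Put 17U in rack 12; 3U remain.
Put 2U in rack 1; 1U remain.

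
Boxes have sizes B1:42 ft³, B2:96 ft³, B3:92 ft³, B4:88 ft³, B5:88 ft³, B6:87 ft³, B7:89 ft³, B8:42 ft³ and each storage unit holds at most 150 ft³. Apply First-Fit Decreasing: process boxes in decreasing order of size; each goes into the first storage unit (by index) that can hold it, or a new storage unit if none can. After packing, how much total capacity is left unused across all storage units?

Sorted descending: 96, 92, 89, 88, 88, 87, 42, 42.
Put 96 ft³ in storage unit 1; 54 ft³ remain.
Put 92 ft³ in storage unit 2; 58 ft³ remain.
Put 89 ft³ in storage unit 3; 61 ft³ remain.
Put 88 ft³ in storage unit 4; 62 ft³ remain.
Put 88 ft³ in storage unit 5; 62 ft³ remain.
Put 87 ft³ in storage unit 6; 63 ft³ remain.
Put 42 ft³ in storage unit 1; 12 ft³ remain.
Put 42 ft³ in storage unit 2; 16 ft³ remain.
6 storage units × 150 ft³ = 900 ft³; used 624 ft³; unused 276 ft³.

276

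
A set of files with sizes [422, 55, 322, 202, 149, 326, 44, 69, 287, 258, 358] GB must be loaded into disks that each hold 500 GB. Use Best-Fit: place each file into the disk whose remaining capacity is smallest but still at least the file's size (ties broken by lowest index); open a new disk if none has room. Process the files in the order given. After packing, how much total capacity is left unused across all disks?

disk 1: place 422 GB, 78 GB left
disk 1: place 55 GB, 23 GB left
disk 2: place 322 GB, 178 GB left
disk 3: place 202 GB, 298 GB left
disk 2: place 149 GB, 29 GB left
disk 4: place 326 GB, 174 GB left
disk 4: place 44 GB, 130 GB left
disk 4: place 69 GB, 61 GB left
disk 3: place 287 GB, 11 GB left
disk 5: place 258 GB, 242 GB left
disk 6: place 358 GB, 142 GB left
6 disks × 500 GB = 3000 GB; used 2492 GB; unused 508 GB.

508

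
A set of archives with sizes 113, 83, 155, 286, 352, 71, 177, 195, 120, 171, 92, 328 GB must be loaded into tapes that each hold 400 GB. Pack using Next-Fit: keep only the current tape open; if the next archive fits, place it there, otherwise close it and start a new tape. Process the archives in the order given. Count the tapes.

7 tapes

113 GB → tape 1 (remaining 287 GB)
83 GB → tape 1 (remaining 204 GB)
155 GB → tape 1 (remaining 49 GB)
286 GB → tape 2 (remaining 114 GB)
352 GB → tape 3 (remaining 48 GB)
71 GB → tape 4 (remaining 329 GB)
177 GB → tape 4 (remaining 152 GB)
195 GB → tape 5 (remaining 205 GB)
120 GB → tape 5 (remaining 85 GB)
171 GB → tape 6 (remaining 229 GB)
92 GB → tape 6 (remaining 137 GB)
328 GB → tape 7 (remaining 72 GB)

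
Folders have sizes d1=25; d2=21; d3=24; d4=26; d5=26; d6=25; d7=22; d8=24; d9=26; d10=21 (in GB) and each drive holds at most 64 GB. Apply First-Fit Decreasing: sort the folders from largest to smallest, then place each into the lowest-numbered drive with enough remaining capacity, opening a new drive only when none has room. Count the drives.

Sorted descending: 26, 26, 26, 25, 25, 24, 24, 22, 21, 21.
drive 1: place 26 GB, 38 GB left
drive 1: place 26 GB, 12 GB left
drive 2: place 26 GB, 38 GB left
drive 2: place 25 GB, 13 GB left
drive 3: place 25 GB, 39 GB left
drive 3: place 24 GB, 15 GB left
drive 4: place 24 GB, 40 GB left
drive 4: place 22 GB, 18 GB left
drive 5: place 21 GB, 43 GB left
drive 5: place 21 GB, 22 GB left

5 drives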